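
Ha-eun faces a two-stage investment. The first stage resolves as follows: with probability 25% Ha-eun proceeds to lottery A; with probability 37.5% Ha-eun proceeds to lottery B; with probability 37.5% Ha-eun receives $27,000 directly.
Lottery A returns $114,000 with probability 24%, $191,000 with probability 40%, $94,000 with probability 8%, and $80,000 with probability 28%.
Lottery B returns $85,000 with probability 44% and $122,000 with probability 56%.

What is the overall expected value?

EV(A) = 0.24 × 114000 + 0.4 × 191000 + 0.08 × 94000 + 0.28 × 80000 = 27360 + 76400 + 7520 + 22400 = 133680
EV(B) = 0.44 × 85000 + 0.56 × 122000 = 37400 + 68320 = 105720
Branch C: 27000 (certain)
Overall = 0.25 × 133680 + 0.375 × 105720 + 0.375 × 27000 = 33420 + 39645 + 10125 = 83190

$83,190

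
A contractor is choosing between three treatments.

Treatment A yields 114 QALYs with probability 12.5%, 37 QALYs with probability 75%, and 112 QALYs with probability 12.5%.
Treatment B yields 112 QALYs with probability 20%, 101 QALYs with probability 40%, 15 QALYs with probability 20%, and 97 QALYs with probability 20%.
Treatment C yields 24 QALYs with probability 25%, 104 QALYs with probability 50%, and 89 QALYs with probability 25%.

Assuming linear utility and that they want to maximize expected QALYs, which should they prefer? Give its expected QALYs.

Treatment B (85.2 QALYs)

Treatment A = 0.125 × 114 + 0.75 × 37 + 0.125 × 112 = 14.25 + 27.75 + 14 = 56
Treatment B = 0.2 × 112 + 0.4 × 101 + 0.2 × 15 + 0.2 × 97 = 22.4 + 40.4 + 3 + 19.4 = 85.2
Treatment C = 0.25 × 24 + 0.5 × 104 + 0.25 × 89 = 6 + 52 + 22.25 = 80.25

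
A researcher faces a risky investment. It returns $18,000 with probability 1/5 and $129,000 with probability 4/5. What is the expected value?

$106,800

EV = 1/5 × 18000 + 4/5 × 129000 = 3600 + 103200 = 106800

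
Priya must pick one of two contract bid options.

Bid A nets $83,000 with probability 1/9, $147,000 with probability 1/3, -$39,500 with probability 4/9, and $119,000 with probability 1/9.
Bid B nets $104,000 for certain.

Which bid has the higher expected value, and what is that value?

Bid B ($104,000)

Bid A = 1/9 × 83000 + 1/3 × 147000 + 4/9 × (-39500) + 1/9 × 119000 = 9222.2222 + 49000 − 17555.5556 + 13222.2222 = 53888.8889
Bid B: 104000 (certain)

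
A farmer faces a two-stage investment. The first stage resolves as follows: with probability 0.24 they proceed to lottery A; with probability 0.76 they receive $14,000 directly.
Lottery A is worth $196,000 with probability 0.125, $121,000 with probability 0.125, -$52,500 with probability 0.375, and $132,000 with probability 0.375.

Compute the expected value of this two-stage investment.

EV(A) = 0.125 × 196000 + 0.125 × 121000 + 0.375 × (-52500) + 0.375 × 132000 = 24500 + 15125 − 19687.5 + 49500 = 69437.5
Branch B: 14000 (certain)
Overall = 0.24 × 69437.5 + 0.76 × 14000 = 16665 + 10640 = 27305

$27,305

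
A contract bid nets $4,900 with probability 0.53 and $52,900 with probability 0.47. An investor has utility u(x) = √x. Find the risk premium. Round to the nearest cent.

$6,376.96

E[u] = 0.53·√4900 + 0.47·√52900 = 0.53·70 + 0.47·230 = 145.2
CE = (145.2)² = 21083.04
Risk premium = EV − CE = 27460 − 21083.04 = 6376.96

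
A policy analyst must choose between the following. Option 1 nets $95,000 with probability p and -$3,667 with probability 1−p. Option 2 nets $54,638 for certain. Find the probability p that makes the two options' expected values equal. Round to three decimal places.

p·95000 + (1−p)·(-3667) = 54638
98667p − 3667 = 54638
p = (54638 + 3667) / 98667

p = 0.591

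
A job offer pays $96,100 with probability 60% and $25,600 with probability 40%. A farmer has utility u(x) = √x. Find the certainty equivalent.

$62,500

E[u] = 0.6·√96100 + 0.4·√25600 = 0.6·310 + 0.4·160 = 250
CE = (250)² = 62500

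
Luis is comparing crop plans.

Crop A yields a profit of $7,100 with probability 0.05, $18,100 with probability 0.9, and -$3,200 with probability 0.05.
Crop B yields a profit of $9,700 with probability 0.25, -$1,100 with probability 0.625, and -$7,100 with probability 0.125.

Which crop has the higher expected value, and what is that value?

Crop A = 0.05 × 7100 + 0.9 × 18100 + 0.05 × (-3200) = 355 + 16290 − 160 = 16485
Crop B = 0.25 × 9700 + 0.625 × (-1100) + 0.125 × (-7100) = 2425 − 687.5 − 887.5 = 850

Crop A ($16,485)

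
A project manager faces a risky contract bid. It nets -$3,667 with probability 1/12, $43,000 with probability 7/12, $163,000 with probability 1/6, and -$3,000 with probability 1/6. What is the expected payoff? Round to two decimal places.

$51,444.42

EV = 1/12 × (-3667) + 7/12 × 43000 + 1/6 × 163000 + 1/6 × (-3000) = -305.5833 + 25083.3333 + 27166.6667 − 500 = 51444.4167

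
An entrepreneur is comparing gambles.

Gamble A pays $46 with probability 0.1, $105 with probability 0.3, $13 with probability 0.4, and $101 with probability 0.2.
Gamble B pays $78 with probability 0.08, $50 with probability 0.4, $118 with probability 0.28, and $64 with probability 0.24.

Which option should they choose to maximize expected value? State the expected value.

Gamble B ($74.64)

Gamble A = 0.1 × 46 + 0.3 × 105 + 0.4 × 13 + 0.2 × 101 = 4.6 + 31.5 + 5.2 + 20.2 = 61.5
Gamble B = 0.08 × 78 + 0.4 × 50 + 0.28 × 118 + 0.24 × 64 = 6.24 + 20 + 33.04 + 15.36 = 74.64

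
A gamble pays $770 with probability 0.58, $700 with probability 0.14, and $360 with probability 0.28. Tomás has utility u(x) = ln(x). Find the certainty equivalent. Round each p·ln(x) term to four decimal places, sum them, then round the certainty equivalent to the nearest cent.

$614.13

E[u] = 0.58·ln(770) + 0.14·ln(700) + 0.28·ln(360) = 3.8549 + 0.9172 + 1.6481 = 6.4202
CE = e^6.4202 ≈ 614.13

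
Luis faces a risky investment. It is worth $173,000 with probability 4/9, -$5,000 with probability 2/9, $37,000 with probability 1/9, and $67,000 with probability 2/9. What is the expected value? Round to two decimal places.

$94,777.78

EV = 4/9 × 173000 + 2/9 × (-5000) + 1/9 × 37000 + 2/9 × 67000 = 76888.8889 − 1111.1111 + 4111.1111 + 14888.8889 = 94777.7778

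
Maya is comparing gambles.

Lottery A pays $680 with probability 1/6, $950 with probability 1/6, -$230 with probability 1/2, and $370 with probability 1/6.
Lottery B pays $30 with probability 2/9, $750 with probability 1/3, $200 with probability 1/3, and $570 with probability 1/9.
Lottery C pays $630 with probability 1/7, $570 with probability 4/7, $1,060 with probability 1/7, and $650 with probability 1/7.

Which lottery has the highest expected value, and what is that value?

Lottery C ($660)

Lottery A = 1/6 × 680 + 1/6 × 950 + 1/2 × (-230) + 1/6 × 370 = 113.3333 + 158.3333 − 115 + 61.6667 = 218.3333
Lottery B = 2/9 × 30 + 1/3 × 750 + 1/3 × 200 + 1/9 × 570 = 6.6667 + 250 + 66.6667 + 63.3333 = 386.6667
Lottery C = 1/7 × 630 + 4/7 × 570 + 1/7 × 1060 + 1/7 × 650 = 90 + 325.7143 + 151.4286 + 92.8571 = 660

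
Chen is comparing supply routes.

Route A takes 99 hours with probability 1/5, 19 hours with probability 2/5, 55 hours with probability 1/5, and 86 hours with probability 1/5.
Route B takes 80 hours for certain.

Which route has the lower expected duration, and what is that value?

Route A = 1/5 × 99 + 2/5 × 19 + 1/5 × 55 + 1/5 × 86 = 19.8 + 7.6 + 11 + 17.2 = 55.6
Route B: 80 (certain)

Route A (55.6 hours)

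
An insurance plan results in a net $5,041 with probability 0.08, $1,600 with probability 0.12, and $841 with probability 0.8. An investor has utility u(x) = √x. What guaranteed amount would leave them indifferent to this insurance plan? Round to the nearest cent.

E[u] = 0.08·√5041 + 0.12·√1600 + 0.8·√841 = 0.08·71 + 0.12·40 + 0.8·29 = 33.68
CE = (33.68)² = 1134.3424

$1,134.34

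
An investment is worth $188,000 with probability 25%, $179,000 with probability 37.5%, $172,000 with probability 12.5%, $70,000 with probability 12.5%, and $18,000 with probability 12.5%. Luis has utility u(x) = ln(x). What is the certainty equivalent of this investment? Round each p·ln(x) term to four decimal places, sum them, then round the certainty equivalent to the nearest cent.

$120,318.78

E[u] = 0.25·ln(188000) + 0.375·ln(179000) + 0.125·ln(172000) + 0.125·ln(70000) + 0.125·ln(18000) = 3.0360 + 4.5357 + 1.5069 + 1.3945 + 1.2248 = 11.6979
CE = e^11.6979 ≈ 120318.78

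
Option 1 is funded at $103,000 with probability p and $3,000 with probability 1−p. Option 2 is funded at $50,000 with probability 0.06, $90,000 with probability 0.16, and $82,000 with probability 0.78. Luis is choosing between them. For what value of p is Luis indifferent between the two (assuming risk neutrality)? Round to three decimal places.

p = 0.784

EV(Option 2) = 0.06 × 50000 + 0.16 × 90000 + 0.78 × 82000 = 3000 + 14400 + 63960 = 81360
p·103000 + (1−p)·3000 = 81360
100000p + 3000 = 81360
p = (81360 − 3000) / 100000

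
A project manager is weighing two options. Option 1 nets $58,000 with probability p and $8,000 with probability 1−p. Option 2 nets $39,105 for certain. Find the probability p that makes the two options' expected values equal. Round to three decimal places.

p·58000 + (1−p)·8000 = 39105
50000p + 8000 = 39105
p = (39105 − 8000) / 50000

p = 0.622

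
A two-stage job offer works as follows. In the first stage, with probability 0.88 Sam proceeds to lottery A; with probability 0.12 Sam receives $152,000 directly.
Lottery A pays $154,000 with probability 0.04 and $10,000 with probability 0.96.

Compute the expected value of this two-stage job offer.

$32,108.80

EV(A) = 0.04 × 154000 + 0.96 × 10000 = 6160 + 9600 = 15760
Branch B: 152000 (certain)
Overall = 0.88 × 15760 + 0.12 × 152000 = 13868.8 + 18240 = 32108.8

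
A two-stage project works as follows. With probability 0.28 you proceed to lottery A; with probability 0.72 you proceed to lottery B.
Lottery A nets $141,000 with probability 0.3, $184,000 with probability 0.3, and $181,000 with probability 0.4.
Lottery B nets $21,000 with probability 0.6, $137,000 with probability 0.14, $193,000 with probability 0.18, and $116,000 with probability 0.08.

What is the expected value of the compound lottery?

EV(A) = 0.3 × 141000 + 0.3 × 184000 + 0.4 × 181000 = 42300 + 55200 + 72400 = 169900
EV(B) = 0.6 × 21000 + 0.14 × 137000 + 0.18 × 193000 + 0.08 × 116000 = 12600 + 19180 + 34740 + 9280 = 75800
Overall = 0.28 × 169900 + 0.72 × 75800 = 47572 + 54576 = 102148

$102,148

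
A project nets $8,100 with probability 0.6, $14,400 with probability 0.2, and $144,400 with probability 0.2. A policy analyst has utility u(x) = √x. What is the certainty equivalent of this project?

E[u] = 0.6·√8100 + 0.2·√14400 + 0.2·√144400 = 0.6·90 + 0.2·120 + 0.2·380 = 154
CE = (154)² = 23716

$23,716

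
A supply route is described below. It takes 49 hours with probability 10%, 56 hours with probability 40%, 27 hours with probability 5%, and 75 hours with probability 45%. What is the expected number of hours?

EV = 0.1 × 49 + 0.4 × 56 + 0.05 × 27 + 0.45 × 75 = 4.9 + 22.4 + 1.35 + 33.75 = 62.4

62.4 hours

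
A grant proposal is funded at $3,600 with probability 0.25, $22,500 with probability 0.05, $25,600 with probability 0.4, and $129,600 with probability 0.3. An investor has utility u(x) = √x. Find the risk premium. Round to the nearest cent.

E[u] = 0.25·√3600 + 0.05·√22500 + 0.4·√25600 + 0.3·√129600 = 0.25·60 + 0.05·150 + 0.4·160 + 0.3·360 = 194.5
CE = (194.5)² = 37830.25
Risk premium = EV − CE = 51145 − 37830.25 = 13314.75

$13,314.75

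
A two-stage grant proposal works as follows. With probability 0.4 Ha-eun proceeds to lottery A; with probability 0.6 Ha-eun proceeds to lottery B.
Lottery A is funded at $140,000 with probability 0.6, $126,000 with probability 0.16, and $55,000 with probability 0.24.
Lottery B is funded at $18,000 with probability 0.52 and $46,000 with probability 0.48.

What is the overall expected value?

$65,808

EV(A) = 0.6 × 140000 + 0.16 × 126000 + 0.24 × 55000 = 84000 + 20160 + 13200 = 117360
EV(B) = 0.52 × 18000 + 0.48 × 46000 = 9360 + 22080 = 31440
Overall = 0.4 × 117360 + 0.6 × 31440 = 46944 + 18864 = 65808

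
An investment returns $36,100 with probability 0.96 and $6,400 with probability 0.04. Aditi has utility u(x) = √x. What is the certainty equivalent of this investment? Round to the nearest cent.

E[u] = 0.96·√36100 + 0.04·√6400 = 0.96·190 + 0.04·80 = 185.6
CE = (185.6)² = 34447.36

$34,447.36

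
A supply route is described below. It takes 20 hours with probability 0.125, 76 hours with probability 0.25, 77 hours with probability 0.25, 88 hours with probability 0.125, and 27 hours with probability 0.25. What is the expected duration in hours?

58.5 hours

EV = 0.125 × 20 + 0.25 × 76 + 0.25 × 77 + 0.125 × 88 + 0.25 × 27 = 2.5 + 19 + 19.25 + 11 + 6.75 = 58.5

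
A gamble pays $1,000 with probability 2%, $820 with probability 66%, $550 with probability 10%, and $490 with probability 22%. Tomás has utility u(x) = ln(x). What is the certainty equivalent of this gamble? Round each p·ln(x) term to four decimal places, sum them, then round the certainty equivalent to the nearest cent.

$706.34

E[u] = 0.02·ln(1000) + 0.66·ln(820) + 0.1·ln(550) + 0.22·ln(490) = 0.1382 + 4.4281 + 0.6310 + 1.3628 = 6.5601
CE = e^6.5601 ≈ 706.34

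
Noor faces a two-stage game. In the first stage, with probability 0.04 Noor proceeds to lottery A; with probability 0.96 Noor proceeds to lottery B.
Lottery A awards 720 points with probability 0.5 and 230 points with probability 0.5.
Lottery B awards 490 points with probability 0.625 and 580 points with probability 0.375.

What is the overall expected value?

521.8 points

EV(A) = 0.5 × 720 + 0.5 × 230 = 360 + 115 = 475
EV(B) = 0.625 × 490 + 0.375 × 580 = 306.25 + 217.5 = 523.75
Overall = 0.04 × 475 + 0.96 × 523.75 = 19 + 502.8 = 521.8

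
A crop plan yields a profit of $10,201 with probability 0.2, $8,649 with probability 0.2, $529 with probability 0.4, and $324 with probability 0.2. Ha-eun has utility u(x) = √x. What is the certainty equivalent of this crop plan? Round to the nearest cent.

E[u] = 0.2·√10201 + 0.2·√8649 + 0.4·√529 + 0.2·√324 = 0.2·101 + 0.2·93 + 0.4·23 + 0.2·18 = 51.6
CE = (51.6)² = 2662.56

$2,662.56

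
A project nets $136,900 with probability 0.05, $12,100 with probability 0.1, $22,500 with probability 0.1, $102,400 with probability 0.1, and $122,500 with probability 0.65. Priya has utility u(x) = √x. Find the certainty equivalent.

E[u] = 0.05·√136900 + 0.1·√12100 + 0.1·√22500 + 0.1·√102400 + 0.65·√122500 = 0.05·370 + 0.1·110 + 0.1·150 + 0.1·320 + 0.65·350 = 304
CE = (304)² = 92416

$92,416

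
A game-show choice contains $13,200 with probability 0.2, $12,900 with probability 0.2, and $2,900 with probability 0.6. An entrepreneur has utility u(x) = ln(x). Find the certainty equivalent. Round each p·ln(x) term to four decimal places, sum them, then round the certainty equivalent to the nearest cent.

$5,292.79

E[u] = 0.2·ln(13200) + 0.2·ln(12900) + 0.6·ln(2900) = 1.8976 + 1.8930 + 4.7835 = 8.5741
CE = e^8.5741 ≈ 5292.79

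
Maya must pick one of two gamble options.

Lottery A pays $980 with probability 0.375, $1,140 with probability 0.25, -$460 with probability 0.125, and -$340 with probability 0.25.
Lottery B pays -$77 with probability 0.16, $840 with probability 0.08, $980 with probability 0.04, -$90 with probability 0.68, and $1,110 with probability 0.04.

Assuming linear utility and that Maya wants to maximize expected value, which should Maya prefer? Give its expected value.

Lottery A = 0.375 × 980 + 0.25 × 1140 + 0.125 × (-460) + 0.25 × (-340) = 367.5 + 285 − 57.5 − 85 = 510
Lottery B = 0.16 × (-77) + 0.08 × 840 + 0.04 × 980 + 0.68 × (-90) + 0.04 × 1110 = -12.32 + 67.2 + 39.2 − 61.2 + 44.4 = 77.28

Lottery A ($510)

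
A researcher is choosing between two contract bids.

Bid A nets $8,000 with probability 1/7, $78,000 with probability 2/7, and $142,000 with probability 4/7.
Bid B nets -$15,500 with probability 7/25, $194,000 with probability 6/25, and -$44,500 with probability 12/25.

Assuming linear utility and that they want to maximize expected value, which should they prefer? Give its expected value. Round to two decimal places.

Bid A ($104,571.43)

Bid A = 1/7 × 8000 + 2/7 × 78000 + 4/7 × 142000 = 1142.8571 + 22285.7143 + 81142.8571 = 104571.4286
Bid B = 7/25 × (-15500) + 6/25 × 194000 + 12/25 × (-44500) = -4340 + 46560 − 21360 = 20860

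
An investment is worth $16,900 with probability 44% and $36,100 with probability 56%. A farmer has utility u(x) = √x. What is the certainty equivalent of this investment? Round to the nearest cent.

E[u] = 0.44·√16900 + 0.56·√36100 = 0.44·130 + 0.56·190 = 163.6
CE = (163.6)² = 26764.96

$26,764.96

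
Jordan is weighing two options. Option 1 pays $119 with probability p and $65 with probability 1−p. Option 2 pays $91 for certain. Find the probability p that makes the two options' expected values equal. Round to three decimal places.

p = 0.481

p·119 + (1−p)·65 = 91
54p + 65 = 91
p = (91 − 65) / 54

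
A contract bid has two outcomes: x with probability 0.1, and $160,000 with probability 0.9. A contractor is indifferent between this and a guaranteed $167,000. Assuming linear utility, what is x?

x = $230,000

0.1·x + 0.9·160000 = 167000
0.1·x = 167000 − 144000 = 23000
x = 23000 / 0.1 = 230000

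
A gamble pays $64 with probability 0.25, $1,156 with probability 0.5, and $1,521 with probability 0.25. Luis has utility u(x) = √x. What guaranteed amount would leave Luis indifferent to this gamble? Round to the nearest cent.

E[u] = 0.25·√64 + 0.5·√1156 + 0.25·√1521 = 0.25·8 + 0.5·34 + 0.25·39 = 28.75
CE = (28.75)² = 826.5625

$826.56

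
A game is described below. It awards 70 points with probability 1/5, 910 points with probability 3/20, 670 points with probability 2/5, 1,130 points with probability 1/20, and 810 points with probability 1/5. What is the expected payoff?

637 points

EV = 1/5 × 70 + 3/20 × 910 + 2/5 × 670 + 1/20 × 1130 + 1/5 × 810 = 14 + 136.5 + 268 + 56.5 + 162 = 637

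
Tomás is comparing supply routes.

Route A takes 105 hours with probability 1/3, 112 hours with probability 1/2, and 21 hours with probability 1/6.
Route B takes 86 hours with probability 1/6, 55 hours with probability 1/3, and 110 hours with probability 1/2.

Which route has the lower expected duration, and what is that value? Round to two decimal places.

Route A = 1/3 × 105 + 1/2 × 112 + 1/6 × 21 = 35 + 56 + 3.5 = 94.5
Route B = 1/6 × 86 + 1/3 × 55 + 1/2 × 110 = 14.3333 + 18.3333 + 55 = 87.6667

Route B (87.67 hours)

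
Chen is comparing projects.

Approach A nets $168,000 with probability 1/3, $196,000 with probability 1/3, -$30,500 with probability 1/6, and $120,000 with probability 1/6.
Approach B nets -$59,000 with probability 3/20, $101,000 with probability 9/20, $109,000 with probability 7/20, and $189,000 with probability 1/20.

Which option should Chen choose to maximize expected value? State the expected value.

Approach A = 1/3 × 168000 + 1/3 × 196000 + 1/6 × (-30500) + 1/6 × 120000 = 56000 + 65333.3333 − 5083.3333 + 20000 = 136250
Approach B = 3/20 × (-59000) + 9/20 × 101000 + 7/20 × 109000 + 1/20 × 189000 = -8850 + 45450 + 38150 + 9450 = 84200

Approach A ($136,250)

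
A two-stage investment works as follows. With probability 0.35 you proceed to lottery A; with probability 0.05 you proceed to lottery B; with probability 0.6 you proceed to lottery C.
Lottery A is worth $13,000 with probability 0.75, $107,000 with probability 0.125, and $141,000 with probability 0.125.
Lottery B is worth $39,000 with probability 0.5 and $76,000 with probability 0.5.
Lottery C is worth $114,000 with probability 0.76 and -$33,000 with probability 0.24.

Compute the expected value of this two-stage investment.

$64,369.50

EV(A) = 0.75 × 13000 + 0.125 × 107000 + 0.125 × 141000 = 9750 + 13375 + 17625 = 40750
EV(B) = 0.5 × 39000 + 0.5 × 76000 = 19500 + 38000 = 57500
EV(C) = 0.76 × 114000 + 0.24 × (-33000) = 86640 − 7920 = 78720
Overall = 0.35 × 40750 + 0.05 × 57500 + 0.6 × 78720 = 14262.5 + 2875 + 47232 = 64369.5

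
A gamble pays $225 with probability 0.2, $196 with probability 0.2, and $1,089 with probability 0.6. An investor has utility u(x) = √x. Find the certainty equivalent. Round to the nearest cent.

$655.36

E[u] = 0.2·√225 + 0.2·√196 + 0.6·√1089 = 0.2·15 + 0.2·14 + 0.6·33 = 25.6
CE = (25.6)² = 655.36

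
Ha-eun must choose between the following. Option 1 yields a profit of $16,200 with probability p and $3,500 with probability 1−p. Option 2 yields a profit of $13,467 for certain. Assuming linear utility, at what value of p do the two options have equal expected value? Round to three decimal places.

p·16200 + (1−p)·3500 = 13467
12700p + 3500 = 13467
p = (13467 − 3500) / 12700

p = 0.785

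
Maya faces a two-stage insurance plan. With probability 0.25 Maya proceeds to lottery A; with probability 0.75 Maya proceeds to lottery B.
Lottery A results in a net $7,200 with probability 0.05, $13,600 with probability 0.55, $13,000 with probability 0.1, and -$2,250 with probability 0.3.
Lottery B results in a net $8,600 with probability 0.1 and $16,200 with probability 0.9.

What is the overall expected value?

$13,696.25

EV(A) = 0.05 × 7200 + 0.55 × 13600 + 0.1 × 13000 + 0.3 × (-2250) = 360 + 7480 + 1300 − 675 = 8465
EV(B) = 0.1 × 8600 + 0.9 × 16200 = 860 + 14580 = 15440
Overall = 0.25 × 8465 + 0.75 × 15440 = 2116.25 + 11580 = 13696.25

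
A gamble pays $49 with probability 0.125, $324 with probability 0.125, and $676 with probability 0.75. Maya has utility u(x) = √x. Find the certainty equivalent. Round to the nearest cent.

$511.89

E[u] = 0.125·√49 + 0.125·√324 + 0.75·√676 = 0.125·7 + 0.125·18 + 0.75·26 = 22.625
CE = (22.625)² = 511.890625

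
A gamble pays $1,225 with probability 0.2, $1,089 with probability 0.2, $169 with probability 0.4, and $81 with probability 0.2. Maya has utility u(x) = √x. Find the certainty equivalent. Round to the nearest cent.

E[u] = 0.2·√1225 + 0.2·√1089 + 0.4·√169 + 0.2·√81 = 0.2·35 + 0.2·33 + 0.4·13 + 0.2·9 = 20.6
CE = (20.6)² = 424.36

$424.36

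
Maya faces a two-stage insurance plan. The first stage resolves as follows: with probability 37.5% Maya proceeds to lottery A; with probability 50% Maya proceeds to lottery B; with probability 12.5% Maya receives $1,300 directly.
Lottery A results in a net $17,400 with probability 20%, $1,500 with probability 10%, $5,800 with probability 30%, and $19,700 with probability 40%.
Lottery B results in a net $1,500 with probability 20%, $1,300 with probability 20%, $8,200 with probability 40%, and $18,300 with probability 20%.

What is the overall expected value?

EV(A) = 0.2 × 17400 + 0.1 × 1500 + 0.3 × 5800 + 0.4 × 19700 = 3480 + 150 + 1740 + 7880 = 13250
EV(B) = 0.2 × 1500 + 0.2 × 1300 + 0.4 × 8200 + 0.2 × 18300 = 300 + 260 + 3280 + 3660 = 7500
Branch C: 1300 (certain)
Overall = 0.375 × 13250 + 0.5 × 7500 + 0.125 × 1300 = 4968.75 + 3750 + 162.5 = 8881.25

$8,881.25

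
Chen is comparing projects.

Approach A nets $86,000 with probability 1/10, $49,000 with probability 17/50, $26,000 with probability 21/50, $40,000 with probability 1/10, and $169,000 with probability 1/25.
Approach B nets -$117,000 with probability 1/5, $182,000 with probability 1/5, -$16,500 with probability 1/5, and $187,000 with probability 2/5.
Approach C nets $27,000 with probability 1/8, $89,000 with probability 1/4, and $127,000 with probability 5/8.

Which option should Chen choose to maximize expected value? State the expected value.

Approach C ($105,000)

Approach A = 1/10 × 86000 + 17/50 × 49000 + 21/50 × 26000 + 1/10 × 40000 + 1/25 × 169000 = 8600 + 16660 + 10920 + 4000 + 6760 = 46940
Approach B = 1/5 × (-117000) + 1/5 × 182000 + 1/5 × (-16500) + 2/5 × 187000 = -23400 + 36400 − 3300 + 74800 = 84500
Approach C = 1/8 × 27000 + 1/4 × 89000 + 5/8 × 127000 = 3375 + 22250 + 79375 = 105000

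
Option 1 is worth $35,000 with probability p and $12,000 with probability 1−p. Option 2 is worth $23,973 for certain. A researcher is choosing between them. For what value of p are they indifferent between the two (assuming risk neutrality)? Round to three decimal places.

p = 0.521

p·35000 + (1−p)·12000 = 23973
23000p + 12000 = 23973
p = (23973 − 12000) / 23000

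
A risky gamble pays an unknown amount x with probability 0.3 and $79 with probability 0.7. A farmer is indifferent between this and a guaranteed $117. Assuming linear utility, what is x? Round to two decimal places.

x = $205.67

0.3·x + 0.7·79 = 117
0.3·x = 117 − 55.3 = 61.7
x = 61.7 / 0.3 = 205.6667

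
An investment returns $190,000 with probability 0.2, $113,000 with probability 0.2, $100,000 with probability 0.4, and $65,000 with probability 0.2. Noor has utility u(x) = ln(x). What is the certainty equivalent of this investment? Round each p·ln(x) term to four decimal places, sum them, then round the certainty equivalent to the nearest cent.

$106,894.75

E[u] = 0.2·ln(190000) + 0.2·ln(113000) + 0.4·ln(100000) + 0.2·ln(65000) = 2.4310 + 2.3270 + 4.6052 + 2.2164 = 11.5796
CE = e^11.5796 ≈ 106894.75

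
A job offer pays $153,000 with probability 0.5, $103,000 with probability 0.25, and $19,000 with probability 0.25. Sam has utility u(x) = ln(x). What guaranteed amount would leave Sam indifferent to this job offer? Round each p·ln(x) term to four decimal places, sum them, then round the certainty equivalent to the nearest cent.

$82,264.92

E[u] = 0.5·ln(153000) + 0.25·ln(103000) + 0.25·ln(19000) = 5.9691 + 2.8856 + 2.4630 = 11.3177
CE = e^11.3177 ≈ 82264.92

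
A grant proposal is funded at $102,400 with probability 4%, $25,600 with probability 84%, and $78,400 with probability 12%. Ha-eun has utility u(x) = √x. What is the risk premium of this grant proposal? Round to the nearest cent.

E[u] = 0.04·√102400 + 0.84·√25600 + 0.12·√78400 = 0.04·320 + 0.84·160 + 0.12·280 = 180.8
CE = (180.8)² = 32688.64
Risk premium = EV − CE = 35008 − 32688.64 = 2319.36

$2,319.36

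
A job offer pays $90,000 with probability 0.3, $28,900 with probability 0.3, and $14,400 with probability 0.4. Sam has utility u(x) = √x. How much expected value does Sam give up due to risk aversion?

E[u] = 0.3·√90000 + 0.3·√28900 + 0.4·√14400 = 0.3·300 + 0.3·170 + 0.4·120 = 189
CE = (189)² = 35721
Risk premium = EV − CE = 41430 − 35721 = 5709

$5,709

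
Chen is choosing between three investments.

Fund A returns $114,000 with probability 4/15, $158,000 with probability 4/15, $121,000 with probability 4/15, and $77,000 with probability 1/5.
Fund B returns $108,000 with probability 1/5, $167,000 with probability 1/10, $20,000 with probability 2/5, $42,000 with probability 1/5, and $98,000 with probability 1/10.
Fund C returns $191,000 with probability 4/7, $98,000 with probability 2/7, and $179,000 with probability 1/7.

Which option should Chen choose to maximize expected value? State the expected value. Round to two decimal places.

Fund A = 4/15 × 114000 + 4/15 × 158000 + 4/15 × 121000 + 1/5 × 77000 = 30400 + 42133.3333 + 32266.6667 + 15400 = 120200
Fund B = 1/5 × 108000 + 1/10 × 167000 + 2/5 × 20000 + 1/5 × 42000 + 1/10 × 98000 = 21600 + 16700 + 8000 + 8400 + 9800 = 64500
Fund C = 4/7 × 191000 + 2/7 × 98000 + 1/7 × 179000 = 109142.8571 + 28000 + 25571.4286 = 162714.2857

Fund C ($162,714.29)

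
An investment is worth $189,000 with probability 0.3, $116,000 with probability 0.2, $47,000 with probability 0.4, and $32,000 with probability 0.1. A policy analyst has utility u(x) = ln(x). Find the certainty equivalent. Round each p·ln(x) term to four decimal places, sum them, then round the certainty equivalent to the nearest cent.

$82,264.92

E[u] = 0.3·ln(189000) + 0.2·ln(116000) + 0.4·ln(47000) + 0.1·ln(32000) = 3.6449 + 2.3323 + 4.3032 + 1.0373 = 11.3177
CE = e^11.3177 ≈ 82264.92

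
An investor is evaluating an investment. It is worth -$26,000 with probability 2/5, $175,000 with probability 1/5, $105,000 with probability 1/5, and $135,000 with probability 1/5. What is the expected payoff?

$72,600

EV = 2/5 × (-26000) + 1/5 × 175000 + 1/5 × 105000 + 1/5 × 135000 = -10400 + 35000 + 21000 + 27000 = 72600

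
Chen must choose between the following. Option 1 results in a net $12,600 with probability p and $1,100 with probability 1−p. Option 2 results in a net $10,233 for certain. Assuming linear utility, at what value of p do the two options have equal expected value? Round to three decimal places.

p·12600 + (1−p)·1100 = 10233
11500p + 1100 = 10233
p = (10233 − 1100) / 11500

p = 0.794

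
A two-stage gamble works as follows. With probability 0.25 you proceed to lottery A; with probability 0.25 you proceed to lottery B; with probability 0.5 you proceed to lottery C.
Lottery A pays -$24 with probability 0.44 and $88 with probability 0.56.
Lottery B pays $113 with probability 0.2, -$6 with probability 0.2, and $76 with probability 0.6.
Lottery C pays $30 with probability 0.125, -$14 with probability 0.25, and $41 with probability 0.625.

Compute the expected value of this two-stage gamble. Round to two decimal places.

EV(A) = 0.44 × (-24) + 0.56 × 88 = -10.56 + 49.28 = 38.72
EV(B) = 0.2 × 113 + 0.2 × (-6) + 0.6 × 76 = 22.6 − 1.2 + 45.6 = 67
EV(C) = 0.125 × 30 + 0.25 × (-14) + 0.625 × 41 = 3.75 − 3.5 + 25.625 = 25.875
Overall = 0.25 × 38.72 + 0.25 × 67 + 0.5 × 25.875 = 9.68 + 16.75 + 12.9375 = 39.3675

$39.37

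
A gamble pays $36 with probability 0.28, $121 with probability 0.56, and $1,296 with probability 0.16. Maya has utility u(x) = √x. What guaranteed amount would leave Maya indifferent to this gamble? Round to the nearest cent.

E[u] = 0.28·√36 + 0.56·√121 + 0.16·√1296 = 0.28·6 + 0.56·11 + 0.16·36 = 13.6
CE = (13.6)² = 184.96

$184.96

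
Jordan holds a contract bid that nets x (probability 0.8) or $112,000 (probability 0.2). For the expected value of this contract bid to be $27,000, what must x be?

0.8·x + 0.2·112000 = 27000
0.8·x = 27000 − 22400 = 4600
x = 4600 / 0.8 = 5750

x = $5,750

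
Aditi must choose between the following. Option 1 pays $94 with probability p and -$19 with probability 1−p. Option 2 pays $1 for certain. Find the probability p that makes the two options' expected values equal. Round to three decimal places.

p·94 + (1−p)·(-19) = 1
113p − 19 = 1
p = (1 + 19) / 113

p = 0.177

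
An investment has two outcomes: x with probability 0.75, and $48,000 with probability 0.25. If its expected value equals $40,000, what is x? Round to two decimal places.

x = $37,333.33

0.75·x + 0.25·48000 = 40000
0.75·x = 40000 − 12000 = 28000
x = 28000 / 0.75 = 37333.3333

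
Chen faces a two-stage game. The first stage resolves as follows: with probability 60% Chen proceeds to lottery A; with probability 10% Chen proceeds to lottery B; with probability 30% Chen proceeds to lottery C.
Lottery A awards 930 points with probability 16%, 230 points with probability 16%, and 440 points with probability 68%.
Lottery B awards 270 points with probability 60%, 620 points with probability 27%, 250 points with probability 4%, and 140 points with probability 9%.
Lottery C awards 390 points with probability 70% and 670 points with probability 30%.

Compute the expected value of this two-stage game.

EV(A) = 0.16 × 930 + 0.16 × 230 + 0.68 × 440 = 148.8 + 36.8 + 299.2 = 484.8
EV(B) = 0.6 × 270 + 0.27 × 620 + 0.04 × 250 + 0.09 × 140 = 162 + 167.4 + 10 + 12.6 = 352
EV(C) = 0.7 × 390 + 0.3 × 670 = 273 + 201 = 474
Overall = 0.6 × 484.8 + 0.1 × 352 + 0.3 × 474 = 290.88 + 35.2 + 142.2 = 468.28

468.28 points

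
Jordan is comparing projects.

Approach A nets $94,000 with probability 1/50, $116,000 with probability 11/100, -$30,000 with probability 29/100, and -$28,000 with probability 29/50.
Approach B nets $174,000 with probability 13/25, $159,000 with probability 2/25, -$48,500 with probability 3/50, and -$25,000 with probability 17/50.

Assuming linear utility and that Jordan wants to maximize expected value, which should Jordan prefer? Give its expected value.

Approach B ($91,790)

Approach A = 1/50 × 94000 + 11/100 × 116000 + 29/100 × (-30000) + 29/50 × (-28000) = 1880 + 12760 − 8700 − 16240 = -10300
Approach B = 13/25 × 174000 + 2/25 × 159000 + 3/50 × (-48500) + 17/50 × (-25000) = 90480 + 12720 − 2910 − 8500 = 91790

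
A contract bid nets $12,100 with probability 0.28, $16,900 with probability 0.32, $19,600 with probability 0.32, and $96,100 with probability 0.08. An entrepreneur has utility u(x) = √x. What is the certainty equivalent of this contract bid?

$20,164

E[u] = 0.28·√12100 + 0.32·√16900 + 0.32·√19600 + 0.08·√96100 = 0.28·110 + 0.32·130 + 0.32·140 + 0.08·310 = 142
CE = (142)² = 20164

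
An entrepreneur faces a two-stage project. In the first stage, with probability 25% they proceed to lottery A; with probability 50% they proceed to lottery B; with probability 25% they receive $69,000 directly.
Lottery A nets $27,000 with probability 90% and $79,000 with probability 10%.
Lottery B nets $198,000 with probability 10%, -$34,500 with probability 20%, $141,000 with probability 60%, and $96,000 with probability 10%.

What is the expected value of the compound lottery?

$78,850

EV(A) = 0.9 × 27000 + 0.1 × 79000 = 24300 + 7900 = 32200
EV(B) = 0.1 × 198000 + 0.2 × (-34500) + 0.6 × 141000 + 0.1 × 96000 = 19800 − 6900 + 84600 + 9600 = 107100
Branch C: 69000 (certain)
Overall = 0.25 × 32200 + 0.5 × 107100 + 0.25 × 69000 = 8050 + 53550 + 17250 = 78850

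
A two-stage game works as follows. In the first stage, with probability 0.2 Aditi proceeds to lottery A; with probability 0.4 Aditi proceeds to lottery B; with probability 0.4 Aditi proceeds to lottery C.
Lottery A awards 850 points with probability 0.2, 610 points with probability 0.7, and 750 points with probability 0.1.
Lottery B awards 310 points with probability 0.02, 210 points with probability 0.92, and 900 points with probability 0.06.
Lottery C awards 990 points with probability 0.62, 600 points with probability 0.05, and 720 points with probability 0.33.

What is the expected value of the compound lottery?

588.32 points

EV(A) = 0.2 × 850 + 0.7 × 610 + 0.1 × 750 = 170 + 427 + 75 = 672
EV(B) = 0.02 × 310 + 0.92 × 210 + 0.06 × 900 = 6.2 + 193.2 + 54 = 253.4
EV(C) = 0.62 × 990 + 0.05 × 600 + 0.33 × 720 = 613.8 + 30 + 237.6 = 881.4
Overall = 0.2 × 672 + 0.4 × 253.4 + 0.4 × 881.4 = 134.4 + 101.36 + 352.56 = 588.32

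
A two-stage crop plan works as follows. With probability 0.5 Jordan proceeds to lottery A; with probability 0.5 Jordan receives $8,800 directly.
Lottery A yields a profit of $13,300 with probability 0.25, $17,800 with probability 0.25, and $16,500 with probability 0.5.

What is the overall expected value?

$12,412.50

EV(A) = 0.25 × 13300 + 0.25 × 17800 + 0.5 × 16500 = 3325 + 4450 + 8250 = 16025
Branch B: 8800 (certain)
Overall = 0.5 × 16025 + 0.5 × 8800 = 8012.5 + 4400 = 12412.5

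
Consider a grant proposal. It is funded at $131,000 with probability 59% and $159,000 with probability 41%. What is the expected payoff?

EV = 0.59 × 131000 + 0.41 × 159000 = 77290 + 65190 = 142480

$142,480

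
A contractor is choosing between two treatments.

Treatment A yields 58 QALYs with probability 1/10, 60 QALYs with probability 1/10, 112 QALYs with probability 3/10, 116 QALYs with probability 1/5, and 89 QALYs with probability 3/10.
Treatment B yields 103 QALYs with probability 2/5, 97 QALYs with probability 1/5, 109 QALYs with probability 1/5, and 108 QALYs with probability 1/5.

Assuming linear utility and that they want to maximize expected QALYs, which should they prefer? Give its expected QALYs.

Treatment B (104 QALYs)

Treatment A = 1/10 × 58 + 1/10 × 60 + 3/10 × 112 + 1/5 × 116 + 3/10 × 89 = 5.8 + 6 + 33.6 + 23.2 + 26.7 = 95.3
Treatment B = 2/5 × 103 + 1/5 × 97 + 1/5 × 109 + 1/5 × 108 = 41.2 + 19.4 + 21.8 + 21.6 = 104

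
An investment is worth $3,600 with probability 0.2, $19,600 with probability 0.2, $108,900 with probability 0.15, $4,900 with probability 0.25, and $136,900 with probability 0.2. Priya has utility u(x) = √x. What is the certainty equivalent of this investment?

E[u] = 0.2·√3600 + 0.2·√19600 + 0.15·√108900 + 0.25·√4900 + 0.2·√136900 = 0.2·60 + 0.2·140 + 0.15·330 + 0.25·70 + 0.2·370 = 181
CE = (181)² = 32761

$32,761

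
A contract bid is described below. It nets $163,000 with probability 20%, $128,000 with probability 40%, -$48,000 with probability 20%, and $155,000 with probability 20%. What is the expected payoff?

EV = 0.2 × 163000 + 0.4 × 128000 + 0.2 × (-48000) + 0.2 × 155000 = 32600 + 51200 − 9600 + 31000 = 105200

$105,200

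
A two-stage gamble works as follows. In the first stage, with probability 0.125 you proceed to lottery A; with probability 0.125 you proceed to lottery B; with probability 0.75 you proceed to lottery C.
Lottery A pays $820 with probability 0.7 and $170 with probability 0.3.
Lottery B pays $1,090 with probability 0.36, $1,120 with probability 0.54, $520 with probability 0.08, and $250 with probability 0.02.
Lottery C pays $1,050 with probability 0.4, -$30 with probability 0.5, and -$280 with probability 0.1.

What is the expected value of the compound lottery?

$491.35

EV(A) = 0.7 × 820 + 0.3 × 170 = 574 + 51 = 625
EV(B) = 0.36 × 1090 + 0.54 × 1120 + 0.08 × 520 + 0.02 × 250 = 392.4 + 604.8 + 41.6 + 5 = 1043.8
EV(C) = 0.4 × 1050 + 0.5 × (-30) + 0.1 × (-280) = 420 − 15 − 28 = 377
Overall = 0.125 × 625 + 0.125 × 1043.8 + 0.75 × 377 = 78.125 + 130.475 + 282.75 = 491.35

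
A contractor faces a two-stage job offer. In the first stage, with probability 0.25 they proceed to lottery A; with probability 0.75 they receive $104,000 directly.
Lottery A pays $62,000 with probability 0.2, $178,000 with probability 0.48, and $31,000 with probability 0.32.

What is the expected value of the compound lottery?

$104,940

EV(A) = 0.2 × 62000 + 0.48 × 178000 + 0.32 × 31000 = 12400 + 85440 + 9920 = 107760
Branch B: 104000 (certain)
Overall = 0.25 × 107760 + 0.75 × 104000 = 26940 + 78000 = 104940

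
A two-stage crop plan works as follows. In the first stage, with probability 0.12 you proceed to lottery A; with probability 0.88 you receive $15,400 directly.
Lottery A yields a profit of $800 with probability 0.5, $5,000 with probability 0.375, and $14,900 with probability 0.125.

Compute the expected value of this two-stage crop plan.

$14,048.50

EV(A) = 0.5 × 800 + 0.375 × 5000 + 0.125 × 14900 = 400 + 1875 + 1862.5 = 4137.5
Branch B: 15400 (certain)
Overall = 0.12 × 4137.5 + 0.88 × 15400 = 496.5 + 13552 = 14048.5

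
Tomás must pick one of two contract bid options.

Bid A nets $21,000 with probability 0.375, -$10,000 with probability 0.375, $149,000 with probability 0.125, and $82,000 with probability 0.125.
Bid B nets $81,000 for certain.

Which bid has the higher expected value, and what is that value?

Bid A = 0.375 × 21000 + 0.375 × (-10000) + 0.125 × 149000 + 0.125 × 82000 = 7875 − 3750 + 18625 + 10250 = 33000
Bid B: 81000 (certain)

Bid B ($81,000)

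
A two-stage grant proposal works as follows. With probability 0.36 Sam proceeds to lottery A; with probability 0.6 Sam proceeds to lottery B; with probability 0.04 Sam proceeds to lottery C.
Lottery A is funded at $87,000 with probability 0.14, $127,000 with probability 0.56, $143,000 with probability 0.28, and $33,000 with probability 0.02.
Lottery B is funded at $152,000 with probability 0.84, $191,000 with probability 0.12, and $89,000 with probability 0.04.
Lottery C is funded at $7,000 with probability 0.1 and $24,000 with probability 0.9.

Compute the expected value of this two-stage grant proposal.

EV(A) = 0.14 × 87000 + 0.56 × 127000 + 0.28 × 143000 + 0.02 × 33000 = 12180 + 71120 + 40040 + 660 = 124000
EV(B) = 0.84 × 152000 + 0.12 × 191000 + 0.04 × 89000 = 127680 + 22920 + 3560 = 154160
EV(C) = 0.1 × 7000 + 0.9 × 24000 = 700 + 21600 = 22300
Overall = 0.36 × 124000 + 0.6 × 154160 + 0.04 × 22300 = 44640 + 92496 + 892 = 138028

$138,028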